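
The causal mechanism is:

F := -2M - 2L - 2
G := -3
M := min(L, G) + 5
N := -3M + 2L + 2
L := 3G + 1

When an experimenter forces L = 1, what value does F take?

-8

Under do(L=1), the mechanism L := 3G + 1 is discarded; L is fixed at 1.
M = min(L, G) + 5  [with L=1, G=-3]  = 2
F = -2M - 2L - 2  [with M=2, L=1]  = -8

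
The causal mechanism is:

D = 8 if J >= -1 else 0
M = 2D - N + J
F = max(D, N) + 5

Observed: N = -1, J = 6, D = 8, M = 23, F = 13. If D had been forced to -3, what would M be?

The intervention breaks the incoming arrows to D: D = 8 if J >= -1 else 0 no longer applies, and D = -3.
M = 2D - N + J  [with D=-3, N=-1, J=6]  = 1

1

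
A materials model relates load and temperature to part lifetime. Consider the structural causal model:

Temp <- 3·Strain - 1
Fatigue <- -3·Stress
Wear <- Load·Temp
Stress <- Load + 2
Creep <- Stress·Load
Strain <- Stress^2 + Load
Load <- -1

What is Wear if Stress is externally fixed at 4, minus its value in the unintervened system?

Under do(Stress=4), the mechanism Stress <- Load + 2 is discarded; Stress is fixed at 4.
Strain = Stress^2 + Load  [with Stress=4, Load=-1]  = 15
Temp = 3·Strain - 1  [with Strain=15]  = 44
Wear = Load·Temp  [with Load=-1, Temp=44]  = -44
Without intervention: Stress = Load + 2  [with Load=-1]  = 1; Strain = Stress^2 + Load  [with Stress=1, Load=-1]  = 0; Temp = 3·Strain - 1  [with Strain=0]  = -1; Wear = Load·Temp  [with Load=-1, Temp=-1]  = 1.
Change = -44 − 1 = -45.

-45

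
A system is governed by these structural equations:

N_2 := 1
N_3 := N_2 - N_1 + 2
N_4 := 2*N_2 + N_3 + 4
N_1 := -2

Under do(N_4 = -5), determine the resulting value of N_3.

5

Under do(N_4=-5), the mechanism N_4 := 2*N_2 + N_3 + 4 is discarded; N_4 is fixed at -5.
Since N_3 is not a descendant of the intervened variable, it is unaffected.
N_3 = N_2 - N_1 + 2  [with N_2=1, N_1=-2]  = 5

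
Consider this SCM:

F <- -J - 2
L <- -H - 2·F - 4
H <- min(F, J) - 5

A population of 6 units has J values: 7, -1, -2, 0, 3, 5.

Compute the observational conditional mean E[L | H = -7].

Conditioning on H=-7 selects the 2 unit(s) with J ∈ {-2, 0}. Their L values: 3, 7. Mean = 5.

5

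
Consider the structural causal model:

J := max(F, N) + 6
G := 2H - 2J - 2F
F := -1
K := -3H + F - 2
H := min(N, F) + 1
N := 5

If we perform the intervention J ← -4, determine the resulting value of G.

10

Intervening sets J = -4 and removes its equation (J := max(F, N) + 6).
H = min(N, F) + 1  [with N=5, F=-1]  = 0
G = 2H - 2J - 2F  [with H=0, J=-4, F=-1]  = 10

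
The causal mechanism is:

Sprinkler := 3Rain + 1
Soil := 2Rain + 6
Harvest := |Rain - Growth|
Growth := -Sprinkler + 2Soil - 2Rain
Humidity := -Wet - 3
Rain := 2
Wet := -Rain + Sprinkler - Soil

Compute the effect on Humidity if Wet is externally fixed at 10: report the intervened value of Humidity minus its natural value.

Under do(Wet=10), the mechanism Wet := -Rain + Sprinkler - Soil is discarded; Wet is fixed at 10.
Humidity = -Wet - 3  [with Wet=10]  = -13
Without intervention: Sprinkler = 3Rain + 1  [with Rain=2]  = 7; Soil = 2Rain + 6  [with Rain=2]  = 10; Wet = -Rain + Sprinkler - Soil  [with Rain=2, Sprinkler=7, Soil=10]  = -5; Humidity = -Wet - 3  [with Wet=-5]  = 2.
Change = -13 − 2 = -15.

-15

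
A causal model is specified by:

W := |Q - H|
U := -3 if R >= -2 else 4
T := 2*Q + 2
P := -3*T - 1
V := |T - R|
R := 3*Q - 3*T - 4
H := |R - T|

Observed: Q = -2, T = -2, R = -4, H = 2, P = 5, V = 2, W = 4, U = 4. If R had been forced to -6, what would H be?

The intervention breaks the incoming arrows to R: R := 3*Q - 3*T - 4 no longer applies, and R = -6.
T = 2*Q + 2  [with Q=-2]  = -2
H = |R - T|  [with R=-6, T=-2]  = 4

4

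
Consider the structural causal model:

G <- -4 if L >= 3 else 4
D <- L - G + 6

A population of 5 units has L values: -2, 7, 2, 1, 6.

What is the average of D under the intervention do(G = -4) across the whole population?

Under do(G=-4), G's equation is replaced by G=-4 for every unit. Per-unit D: 8, 17, 12, 11, 16. Mean = 12.8.

12.8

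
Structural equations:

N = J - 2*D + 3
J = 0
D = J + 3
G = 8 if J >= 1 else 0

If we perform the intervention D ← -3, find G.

The intervention breaks the incoming arrows to D: D = J + 3 no longer applies, and D = -3.
Since G is not a descendant of the intervened variable, it is unaffected.
G = 8 if J >= 1 else 0  [with J=0]  = 0

0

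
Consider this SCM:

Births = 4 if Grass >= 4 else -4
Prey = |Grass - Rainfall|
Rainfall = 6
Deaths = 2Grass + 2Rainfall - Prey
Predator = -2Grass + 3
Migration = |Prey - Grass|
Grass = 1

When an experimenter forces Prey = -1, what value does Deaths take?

The intervention breaks the incoming arrows to Prey: Prey = |Grass - Rainfall| no longer applies, and Prey = -1.
Deaths = 2Grass + 2Rainfall - Prey  [with Grass=1, Rainfall=6, Prey=-1]  = 15

15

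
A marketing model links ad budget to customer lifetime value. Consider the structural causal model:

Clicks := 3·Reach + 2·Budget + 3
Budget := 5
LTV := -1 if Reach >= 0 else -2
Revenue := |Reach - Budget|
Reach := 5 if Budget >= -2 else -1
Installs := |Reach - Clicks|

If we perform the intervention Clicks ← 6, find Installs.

The intervention breaks the incoming arrows to Clicks: Clicks := 3·Reach + 2·Budget + 3 no longer applies, and Clicks = 6.
Reach = 5 if Budget >= -2 else -1  [with Budget=5]  = 5
Installs = |Reach - Clicks|  [with Reach=5, Clicks=6]  = 1

1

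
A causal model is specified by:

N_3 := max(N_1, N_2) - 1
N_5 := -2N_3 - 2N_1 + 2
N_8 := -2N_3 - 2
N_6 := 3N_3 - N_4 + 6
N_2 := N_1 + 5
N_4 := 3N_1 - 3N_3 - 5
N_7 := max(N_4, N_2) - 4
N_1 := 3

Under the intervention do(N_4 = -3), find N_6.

30

Under do(N_4=-3), the mechanism N_4 := 3N_1 - 3N_3 - 5 is discarded; N_4 is fixed at -3.
N_2 = N_1 + 5  [with N_1=3]  = 8
N_3 = max(N_1, N_2) - 1  [with N_1=3, N_2=8]  = 7
N_6 = 3N_3 - N_4 + 6  [with N_3=7, N_4=-3]  = 30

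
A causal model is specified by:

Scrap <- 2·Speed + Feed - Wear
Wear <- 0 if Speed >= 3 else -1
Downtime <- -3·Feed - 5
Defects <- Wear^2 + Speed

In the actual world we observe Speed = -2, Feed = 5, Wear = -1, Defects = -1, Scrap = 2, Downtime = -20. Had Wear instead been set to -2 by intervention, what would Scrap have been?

do(Wear=-2) replaces the equation Wear <- 0 if Speed >= 3 else -1 with the constant Wear = -2.
Scrap = 2·Speed + Feed - Wear  [with Speed=-2, Feed=5, Wear=-2]  = 3

3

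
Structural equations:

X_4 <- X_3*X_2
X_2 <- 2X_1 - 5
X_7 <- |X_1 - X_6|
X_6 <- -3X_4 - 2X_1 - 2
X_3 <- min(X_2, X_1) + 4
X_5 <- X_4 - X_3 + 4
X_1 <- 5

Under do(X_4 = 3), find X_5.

Intervening sets X_4 = 3 and removes its equation (X_4 <- X_3*X_2).
X_2 = 2X_1 - 5  [with X_1=5]  = 5
X_3 = min(X_2, X_1) + 4  [with X_2=5, X_1=5]  = 9
X_5 = X_4 - X_3 + 4  [with X_4=3, X_3=9]  = -2

-2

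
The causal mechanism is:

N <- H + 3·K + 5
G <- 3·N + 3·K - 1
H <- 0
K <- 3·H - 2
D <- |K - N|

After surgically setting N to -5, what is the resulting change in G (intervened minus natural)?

do(N=-5) replaces the equation N <- H + 3·K + 5 with the constant N = -5.
K = 3·H - 2  [with H=0]  = -2
G = 3·N + 3·K - 1  [with N=-5, K=-2]  = -22
Without intervention: K = 3·H - 2  [with H=0]  = -2; N = H + 3·K + 5  [with H=0, K=-2]  = -1; G = 3·N + 3·K - 1  [with N=-1, K=-2]  = -10.
Change = -22 − (-10) = -12.

-12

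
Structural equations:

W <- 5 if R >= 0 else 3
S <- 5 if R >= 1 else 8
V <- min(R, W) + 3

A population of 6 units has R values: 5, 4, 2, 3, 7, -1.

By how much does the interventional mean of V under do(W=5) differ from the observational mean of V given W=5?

The intervention sets W=5 in all 6 units regardless of R. Recomputing V per unit gives 8, 7, 5, 6, 8, 2; average 6.
Conditioning on W=5 selects the 5 unit(s) with R ∈ {5, 4, 2, 3, 7}. Their V values: 8, 7, 5, 6, 8. Mean = 6.8.
Difference = 6 − 6.8 = -0.8.

-0.8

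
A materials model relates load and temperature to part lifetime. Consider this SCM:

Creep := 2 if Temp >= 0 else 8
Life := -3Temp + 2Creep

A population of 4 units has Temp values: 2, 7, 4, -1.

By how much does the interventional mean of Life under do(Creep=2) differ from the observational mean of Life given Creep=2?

4

do(Creep=2) breaks Creep's dependence on Temp. With Creep=2 fixed, Life across the units is -2, -17, -8, 7, mean -5.
E[Life|Creep=2] averages over only the 3 units with Creep=2 (Temp = 2, 7, 4): Life = -2, -17, -8, mean -9.
Difference = -5 − (-9) = 4.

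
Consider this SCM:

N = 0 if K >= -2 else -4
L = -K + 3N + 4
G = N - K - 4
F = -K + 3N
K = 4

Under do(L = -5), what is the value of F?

-4

do(L=-5) replaces the equation L = -K + 3N + 4 with the constant L = -5.
F is not downstream of the intervention, so its value is determined by the original equations.
N = 0 if K >= -2 else -4  [with K=4]  = 0
F = -K + 3N  [with K=4, N=0]  = -4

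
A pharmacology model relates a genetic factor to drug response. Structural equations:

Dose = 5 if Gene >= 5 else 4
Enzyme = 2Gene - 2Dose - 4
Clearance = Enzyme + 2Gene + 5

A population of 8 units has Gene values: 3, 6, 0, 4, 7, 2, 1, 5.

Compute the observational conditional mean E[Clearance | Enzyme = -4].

10

Conditioning on Enzyme=-4 selects the 2 unit(s) with Gene ∈ {4, 5}. Their Clearance values: 9, 11. Mean = 10.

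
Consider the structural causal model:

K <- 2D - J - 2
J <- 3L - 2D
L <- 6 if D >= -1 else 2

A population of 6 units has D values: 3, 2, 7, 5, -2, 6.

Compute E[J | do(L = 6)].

The intervention sets L=6 in all 6 units regardless of D. Recomputing J per unit gives 12, 14, 4, 8, 22, 6; average 11.

11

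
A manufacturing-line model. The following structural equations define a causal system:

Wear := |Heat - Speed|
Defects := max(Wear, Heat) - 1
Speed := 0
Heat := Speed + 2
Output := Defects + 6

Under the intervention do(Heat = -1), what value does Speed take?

0

Under do(Heat=-1), the mechanism Heat := Speed + 2 is discarded; Heat is fixed at -1.
Speed is not downstream of the intervention, so its value is determined by the original equations.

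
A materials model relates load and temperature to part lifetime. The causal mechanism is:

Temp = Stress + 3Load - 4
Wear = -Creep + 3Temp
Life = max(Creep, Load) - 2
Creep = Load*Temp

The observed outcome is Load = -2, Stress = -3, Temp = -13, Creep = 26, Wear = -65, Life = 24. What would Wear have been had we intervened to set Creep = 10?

Intervening sets Creep = 10 and removes its equation (Creep = Load*Temp).
Temp = Stress + 3Load - 4  [with Stress=-3, Load=-2]  = -13
Wear = -Creep + 3Temp  [with Creep=10, Temp=-13]  = -49

-49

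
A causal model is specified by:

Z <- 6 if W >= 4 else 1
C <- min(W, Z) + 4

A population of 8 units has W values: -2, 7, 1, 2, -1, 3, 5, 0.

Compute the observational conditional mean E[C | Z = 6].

9.5

E[C|Z=6] averages over only the 2 units with Z=6 (W = 7, 5): C = 10, 9, mean 9.5.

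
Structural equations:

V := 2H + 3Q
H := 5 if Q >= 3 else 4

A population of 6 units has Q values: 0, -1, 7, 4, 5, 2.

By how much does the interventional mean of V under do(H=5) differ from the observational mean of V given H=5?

Every unit gets H=5 under the intervention. V values become 10, 7, 31, 22, 25, 16; E[V|do(H=5)] = 18.5.
Observing H=5 restricts to units where H's equation naturally yields 5: Q ∈ {7, 4, 5}. In that subpopulation V = 31, 22, 25, mean 26.
Difference = 18.5 − 26 = -7.5.

-7.5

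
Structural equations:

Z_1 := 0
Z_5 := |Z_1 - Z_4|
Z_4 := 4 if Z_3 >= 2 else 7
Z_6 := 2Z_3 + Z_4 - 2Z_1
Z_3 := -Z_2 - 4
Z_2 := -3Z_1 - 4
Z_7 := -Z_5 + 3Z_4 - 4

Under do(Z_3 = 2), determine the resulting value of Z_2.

-4

Under do(Z_3=2), the mechanism Z_3 := -Z_2 - 4 is discarded; Z_3 is fixed at 2.
Since Z_2 is not a descendant of the intervened variable, it is unaffected.
Z_2 = -3Z_1 - 4  [with Z_1=0]  = -4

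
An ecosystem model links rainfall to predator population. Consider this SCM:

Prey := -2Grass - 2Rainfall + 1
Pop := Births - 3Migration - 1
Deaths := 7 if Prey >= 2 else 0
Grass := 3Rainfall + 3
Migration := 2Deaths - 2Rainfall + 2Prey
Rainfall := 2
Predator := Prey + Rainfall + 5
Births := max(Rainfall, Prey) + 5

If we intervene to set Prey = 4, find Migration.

18

The intervention breaks the incoming arrows to Prey: Prey := -2Grass - 2Rainfall + 1 no longer applies, and Prey = 4.
Deaths = 7 if Prey >= 2 else 0  [with Prey=4]  = 7
Migration = 2Deaths - 2Rainfall + 2Prey  [with Deaths=7, Rainfall=2, Prey=4]  = 18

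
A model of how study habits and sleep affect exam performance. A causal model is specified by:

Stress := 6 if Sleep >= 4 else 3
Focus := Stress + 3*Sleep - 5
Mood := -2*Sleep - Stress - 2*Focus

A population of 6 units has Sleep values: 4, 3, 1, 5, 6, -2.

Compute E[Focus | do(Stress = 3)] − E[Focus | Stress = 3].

Under do(Stress=3), Stress's equation is replaced by Stress=3 for every unit. Per-unit Focus: 10, 7, 1, 13, 16, -8. Mean = 6.5.
Observing Stress=3 restricts to units where Stress's equation naturally yields 3: Sleep ∈ {3, 1, -2}. In that subpopulation Focus = 7, 1, -8, mean 0.
Difference = 6.5 − 0 = 6.5.

6.5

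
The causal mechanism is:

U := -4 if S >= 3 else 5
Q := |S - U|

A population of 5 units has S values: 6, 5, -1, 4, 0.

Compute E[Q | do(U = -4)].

Under do(U=-4), U's equation is replaced by U=-4 for every unit. Per-unit Q: 10, 9, 3, 8, 4. Mean = 6.8.

6.8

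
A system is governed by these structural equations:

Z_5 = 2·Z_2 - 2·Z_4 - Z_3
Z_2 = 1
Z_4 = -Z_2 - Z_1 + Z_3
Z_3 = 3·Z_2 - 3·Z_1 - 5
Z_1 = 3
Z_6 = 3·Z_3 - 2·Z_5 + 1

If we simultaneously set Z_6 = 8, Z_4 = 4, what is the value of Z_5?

5

Setting Z_6 = 8, Z_4 = 4 by intervention discards those variables' equations.
Z_3 = 3·Z_2 - 3·Z_1 - 5  [with Z_2=1, Z_1=3]  = -11
Z_5 = 2·Z_2 - 2·Z_4 - Z_3  [with Z_2=1, Z_4=4, Z_3=-11]  = 5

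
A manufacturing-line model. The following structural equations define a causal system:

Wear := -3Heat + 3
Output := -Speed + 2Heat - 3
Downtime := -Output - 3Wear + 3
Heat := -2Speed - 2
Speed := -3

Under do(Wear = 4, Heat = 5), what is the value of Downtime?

-19

Setting Wear = 4, Heat = 5 by intervention discards those variables' equations.
Output = -Speed + 2Heat - 3  [with Speed=-3, Heat=5]  = 10
Downtime = -Output - 3Wear + 3  [with Output=10, Wear=4]  = -19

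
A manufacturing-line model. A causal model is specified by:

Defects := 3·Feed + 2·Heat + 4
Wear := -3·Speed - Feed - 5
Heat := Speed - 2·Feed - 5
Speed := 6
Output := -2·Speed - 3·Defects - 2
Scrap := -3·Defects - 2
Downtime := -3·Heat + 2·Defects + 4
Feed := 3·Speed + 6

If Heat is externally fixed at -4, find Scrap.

-206

The intervention breaks the incoming arrows to Heat: Heat := Speed - 2·Feed - 5 no longer applies, and Heat = -4.
Feed = 3·Speed + 6  [with Speed=6]  = 24
Defects = 3·Feed + 2·Heat + 4  [with Feed=24, Heat=-4]  = 68
Scrap = -3·Defects - 2  [with Defects=68]  = -206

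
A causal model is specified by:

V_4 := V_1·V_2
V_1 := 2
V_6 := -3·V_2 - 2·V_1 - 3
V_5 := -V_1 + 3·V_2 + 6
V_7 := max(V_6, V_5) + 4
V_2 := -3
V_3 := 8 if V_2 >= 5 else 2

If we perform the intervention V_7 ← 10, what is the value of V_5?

The intervention breaks the incoming arrows to V_7: V_7 := max(V_6, V_5) + 4 no longer applies, and V_7 = 10.
V_5 is not downstream of the intervention, so its value is determined by the original equations.
V_5 = -V_1 + 3·V_2 + 6  [with V_1=2, V_2=-3]  = -5

-5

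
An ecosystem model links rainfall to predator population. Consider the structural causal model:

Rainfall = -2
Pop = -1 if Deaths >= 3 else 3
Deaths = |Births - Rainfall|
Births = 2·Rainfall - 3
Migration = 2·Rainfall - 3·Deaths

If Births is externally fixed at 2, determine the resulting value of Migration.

Under do(Births=2), the mechanism Births = 2·Rainfall - 3 is discarded; Births is fixed at 2.
Deaths = |Births - Rainfall|  [with Births=2, Rainfall=-2]  = 4
Migration = 2·Rainfall - 3·Deaths  [with Rainfall=-2, Deaths=4]  = -16

-16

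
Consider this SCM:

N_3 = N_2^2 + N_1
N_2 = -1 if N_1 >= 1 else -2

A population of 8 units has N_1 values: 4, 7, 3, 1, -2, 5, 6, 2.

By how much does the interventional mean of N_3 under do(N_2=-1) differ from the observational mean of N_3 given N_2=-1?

-0.75

Every unit gets N_2=-1 under the intervention. N_3 values become 5, 8, 4, 2, -1, 6, 7, 3; E[N_3|do(N_2=-1)] = 4.25.
E[N_3|N_2=-1] averages over only the 7 units with N_2=-1 (N_1 = 4, 7, 3, 1, 5, 6, 2): N_3 = 5, 8, 4, 2, 6, 7, 3, mean 5.
Difference = 4.25 − 5 = -0.75.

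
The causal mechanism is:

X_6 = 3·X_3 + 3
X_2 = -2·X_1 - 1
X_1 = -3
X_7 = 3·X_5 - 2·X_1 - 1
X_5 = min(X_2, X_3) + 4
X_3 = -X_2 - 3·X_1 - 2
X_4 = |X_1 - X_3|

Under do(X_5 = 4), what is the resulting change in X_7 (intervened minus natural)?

Under do(X_5=4), the mechanism X_5 = min(X_2, X_3) + 4 is discarded; X_5 is fixed at 4.
X_7 = 3·X_5 - 2·X_1 - 1  [with X_5=4, X_1=-3]  = 17
Without intervention: X_2 = -2·X_1 - 1  [with X_1=-3]  = 5; X_3 = -X_2 - 3·X_1 - 2  [with X_2=5, X_1=-3]  = 2; X_5 = min(X_2, X_3) + 4  [with X_2=5, X_3=2]  = 6; X_7 = 3·X_5 - 2·X_1 - 1  [with X_5=6, X_1=-3]  = 23.
Change = 17 − 23 = -6.

-6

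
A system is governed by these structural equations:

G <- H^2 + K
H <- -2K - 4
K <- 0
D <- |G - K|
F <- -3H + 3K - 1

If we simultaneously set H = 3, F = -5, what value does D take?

9

Setting H = 3, F = -5 by intervention discards those variables' equations.
G = H^2 + K  [with H=3, K=0]  = 9
D = |G - K|  [with G=9, K=0]  = 9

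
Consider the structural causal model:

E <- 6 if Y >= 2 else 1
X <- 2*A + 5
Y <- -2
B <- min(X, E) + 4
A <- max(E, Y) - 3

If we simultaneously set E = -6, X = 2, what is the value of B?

Setting E = -6, X = 2 by intervention discards those variables' equations.
B = min(X, E) + 4  [with X=2, E=-6]  = -2

-2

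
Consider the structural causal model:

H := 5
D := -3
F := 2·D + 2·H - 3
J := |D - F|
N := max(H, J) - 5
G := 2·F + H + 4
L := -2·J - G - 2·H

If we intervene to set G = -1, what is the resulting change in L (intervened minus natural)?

Intervening sets G = -1 and removes its equation (G := 2·F + H + 4).
F = 2·D + 2·H - 3  [with D=-3, H=5]  = 1
J = |D - F|  [with D=-3, F=1]  = 4
L = -2·J - G - 2·H  [with J=4, G=-1, H=5]  = -17
Without intervention: F = 2·D + 2·H - 3  [with D=-3, H=5]  = 1; J = |D - F|  [with D=-3, F=1]  = 4; G = 2·F + H + 4  [with F=1, H=5]  = 11; L = -2·J - G - 2·H  [with J=4, G=11, H=5]  = -29.
Change = -17 − (-29) = 12.

12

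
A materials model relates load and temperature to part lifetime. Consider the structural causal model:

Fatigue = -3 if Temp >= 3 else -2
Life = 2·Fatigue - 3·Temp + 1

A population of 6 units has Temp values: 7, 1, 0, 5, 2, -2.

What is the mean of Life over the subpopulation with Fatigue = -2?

-3.75

E[Life|Fatigue=-2] averages over only the 4 units with Fatigue=-2 (Temp = 1, 0, 2, -2): Life = -6, -3, -9, 3, mean -3.75.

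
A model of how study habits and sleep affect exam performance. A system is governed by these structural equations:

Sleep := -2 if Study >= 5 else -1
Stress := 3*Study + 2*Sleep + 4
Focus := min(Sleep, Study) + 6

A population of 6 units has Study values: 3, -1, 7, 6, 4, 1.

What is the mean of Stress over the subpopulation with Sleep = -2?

Conditioning on Sleep=-2 selects the 2 unit(s) with Study ∈ {7, 6}. Their Stress values: 21, 18. Mean = 19.5.

19.5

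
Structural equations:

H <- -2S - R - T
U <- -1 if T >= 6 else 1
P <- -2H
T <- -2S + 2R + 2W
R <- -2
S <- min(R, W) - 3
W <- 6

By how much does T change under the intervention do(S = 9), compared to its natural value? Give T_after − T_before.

The intervention breaks the incoming arrows to S: S <- min(R, W) - 3 no longer applies, and S = 9.
T = -2S + 2R + 2W  [with S=9, R=-2, W=6]  = -10
Without intervention: S = min(R, W) - 3  [with R=-2, W=6]  = -5; T = -2S + 2R + 2W  [with S=-5, R=-2, W=6]  = 18.
Change = -10 − 18 = -28.

-28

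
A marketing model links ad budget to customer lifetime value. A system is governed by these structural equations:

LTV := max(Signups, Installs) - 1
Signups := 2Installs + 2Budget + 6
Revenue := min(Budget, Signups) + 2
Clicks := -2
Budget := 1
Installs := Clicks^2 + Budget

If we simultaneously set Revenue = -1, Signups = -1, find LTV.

4

Setting Revenue = -1, Signups = -1 by intervention discards those variables' equations.
Installs = Clicks^2 + Budget  [with Clicks=-2, Budget=1]  = 5
LTV = max(Signups, Installs) - 1  [with Signups=-1, Installs=5]  = 4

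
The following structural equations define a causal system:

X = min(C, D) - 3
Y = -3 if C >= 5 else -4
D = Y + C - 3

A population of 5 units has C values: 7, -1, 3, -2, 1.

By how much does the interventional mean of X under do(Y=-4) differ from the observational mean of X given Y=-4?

1.35

Every unit gets Y=-4 under the intervention. X values become -3, -11, -7, -12, -9; E[X|do(Y=-4)] = -8.4.
Observing Y=-4 restricts to units where Y's equation naturally yields -4: C ∈ {-1, 3, -2, 1}. In that subpopulation X = -11, -7, -12, -9, mean -9.75.
Difference = -8.4 − (-9.75) = 1.35.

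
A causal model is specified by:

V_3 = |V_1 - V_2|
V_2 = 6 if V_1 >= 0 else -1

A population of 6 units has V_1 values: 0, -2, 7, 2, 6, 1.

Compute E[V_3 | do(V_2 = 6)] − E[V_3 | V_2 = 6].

Every unit gets V_2=6 under the intervention. V_3 values become 6, 8, 1, 4, 0, 5; E[V_3|do(V_2=6)] = 4.
Observing V_2=6 restricts to units where V_2's equation naturally yields 6: V_1 ∈ {0, 7, 2, 6, 1}. In that subpopulation V_3 = 6, 1, 4, 0, 5, mean 3.2.
Difference = 4 − 3.2 = 0.8.

0.8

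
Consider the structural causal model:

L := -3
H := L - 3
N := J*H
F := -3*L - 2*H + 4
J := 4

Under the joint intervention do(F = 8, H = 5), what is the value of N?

Under do(F = 8, H = 5), each intervened variable's structural equation is replaced by its fixed value.
N = J*H  [with J=4, H=5]  = 20

20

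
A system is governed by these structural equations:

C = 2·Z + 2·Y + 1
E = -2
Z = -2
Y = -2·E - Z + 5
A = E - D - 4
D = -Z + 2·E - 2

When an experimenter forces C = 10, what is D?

The intervention breaks the incoming arrows to C: C = 2·Z + 2·Y + 1 no longer applies, and C = 10.
Since D is not a descendant of the intervened variable, it is unaffected.
D = -Z + 2·E - 2  [with Z=-2, E=-2]  = -4

-4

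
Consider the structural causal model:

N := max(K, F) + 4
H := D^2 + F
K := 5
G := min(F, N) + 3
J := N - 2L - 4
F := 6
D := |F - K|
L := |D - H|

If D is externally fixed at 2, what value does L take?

The intervention breaks the incoming arrows to D: D := |F - K| no longer applies, and D = 2.
H = D^2 + F  [with D=2, F=6]  = 10
L = |D - H|  [with D=2, H=10]  = 8

8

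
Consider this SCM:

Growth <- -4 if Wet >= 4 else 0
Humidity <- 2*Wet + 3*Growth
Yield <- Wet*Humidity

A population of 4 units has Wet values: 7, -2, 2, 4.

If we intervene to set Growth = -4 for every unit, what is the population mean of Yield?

do(Growth=-4) breaks Growth's dependence on Wet. With Growth=-4 fixed, Yield across the units is 14, 32, -16, -16, mean 3.5.

3.5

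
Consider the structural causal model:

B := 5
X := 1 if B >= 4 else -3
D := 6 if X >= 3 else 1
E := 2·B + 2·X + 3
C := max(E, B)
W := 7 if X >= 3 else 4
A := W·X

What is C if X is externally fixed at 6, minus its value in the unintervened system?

do(X=6) replaces the equation X := 1 if B >= 4 else -3 with the constant X = 6.
E = 2·B + 2·X + 3  [with B=5, X=6]  = 25
C = max(E, B)  [with E=25, B=5]  = 25
Without intervention: X = 1 if B >= 4 else -3  [with B=5]  = 1; E = 2·B + 2·X + 3  [with B=5, X=1]  = 15; C = max(E, B)  [with E=15, B=5]  = 15.
Change = 25 − 15 = 10.

10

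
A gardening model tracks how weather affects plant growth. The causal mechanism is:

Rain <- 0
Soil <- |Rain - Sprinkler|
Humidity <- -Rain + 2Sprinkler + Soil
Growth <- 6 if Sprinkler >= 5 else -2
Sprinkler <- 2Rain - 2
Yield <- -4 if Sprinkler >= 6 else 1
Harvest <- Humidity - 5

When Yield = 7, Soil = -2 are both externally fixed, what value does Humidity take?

-6

Under do(Yield = 7, Soil = -2), each intervened variable's structural equation is replaced by its fixed value.
Sprinkler = 2Rain - 2  [with Rain=0]  = -2
Humidity = -Rain + 2Sprinkler + Soil  [with Rain=0, Sprinkler=-2, Soil=-2]  = -6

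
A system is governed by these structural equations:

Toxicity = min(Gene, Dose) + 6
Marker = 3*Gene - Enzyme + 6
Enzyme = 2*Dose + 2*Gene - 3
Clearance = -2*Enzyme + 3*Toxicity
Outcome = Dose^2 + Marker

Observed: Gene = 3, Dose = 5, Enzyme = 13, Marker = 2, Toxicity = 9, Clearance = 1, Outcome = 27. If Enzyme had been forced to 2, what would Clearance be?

The intervention breaks the incoming arrows to Enzyme: Enzyme = 2*Dose + 2*Gene - 3 no longer applies, and Enzyme = 2.
Toxicity = min(Gene, Dose) + 6  [with Gene=3, Dose=5]  = 9
Clearance = -2*Enzyme + 3*Toxicity  [with Enzyme=2, Toxicity=9]  = 23

23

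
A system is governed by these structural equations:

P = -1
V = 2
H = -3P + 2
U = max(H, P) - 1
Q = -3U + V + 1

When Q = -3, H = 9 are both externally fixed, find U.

Under do(Q = -3, H = 9), each intervened variable's structural equation is replaced by its fixed value.
U = max(H, P) - 1  [with H=9, P=-1]  = 8

8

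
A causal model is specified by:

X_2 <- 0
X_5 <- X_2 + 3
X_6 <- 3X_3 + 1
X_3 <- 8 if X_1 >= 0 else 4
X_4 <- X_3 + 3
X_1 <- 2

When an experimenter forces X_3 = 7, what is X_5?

3

do(X_3=7) replaces the equation X_3 <- 8 if X_1 >= 0 else 4 with the constant X_3 = 7.
X_5 is not downstream of the intervention, so its value is determined by the original equations.
X_5 = X_2 + 3  [with X_2=0]  = 3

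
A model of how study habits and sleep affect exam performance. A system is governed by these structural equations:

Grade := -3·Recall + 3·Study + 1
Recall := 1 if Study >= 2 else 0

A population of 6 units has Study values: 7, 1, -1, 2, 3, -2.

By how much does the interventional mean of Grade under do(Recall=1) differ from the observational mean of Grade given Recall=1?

Every unit gets Recall=1 under the intervention. Grade values become 19, 1, -5, 4, 7, -8; E[Grade|do(Recall=1)] = 3.
Observing Recall=1 restricts to units where Recall's equation naturally yields 1: Study ∈ {7, 2, 3}. In that subpopulation Grade = 19, 4, 7, mean 10.
Difference = 3 − 10 = -7.

-7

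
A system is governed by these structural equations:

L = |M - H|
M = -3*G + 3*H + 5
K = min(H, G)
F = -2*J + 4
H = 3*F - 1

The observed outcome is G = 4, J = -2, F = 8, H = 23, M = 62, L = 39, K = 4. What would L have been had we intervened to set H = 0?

Under do(H=0), the mechanism H = 3*F - 1 is discarded; H is fixed at 0.
M = -3*G + 3*H + 5  [with G=4, H=0]  = -7
L = |M - H|  [with M=-7, H=0]  = 7

7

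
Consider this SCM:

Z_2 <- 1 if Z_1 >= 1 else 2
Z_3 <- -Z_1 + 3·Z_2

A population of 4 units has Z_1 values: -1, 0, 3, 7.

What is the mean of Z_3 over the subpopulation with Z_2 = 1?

E[Z_3|Z_2=1] averages over only the 2 units with Z_2=1 (Z_1 = 3, 7): Z_3 = 0, -4, mean -2.

-2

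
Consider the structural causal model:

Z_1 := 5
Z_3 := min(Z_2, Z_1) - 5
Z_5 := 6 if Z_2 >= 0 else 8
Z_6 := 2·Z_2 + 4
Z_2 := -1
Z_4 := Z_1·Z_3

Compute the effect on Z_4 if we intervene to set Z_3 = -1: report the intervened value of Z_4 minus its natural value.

The intervention breaks the incoming arrows to Z_3: Z_3 := min(Z_2, Z_1) - 5 no longer applies, and Z_3 = -1.
Z_4 = Z_1·Z_3  [with Z_1=5, Z_3=-1]  = -5
Without intervention: Z_3 = min(Z_2, Z_1) - 5  [with Z_2=-1, Z_1=5]  = -6; Z_4 = Z_1·Z_3  [with Z_1=5, Z_3=-6]  = -30.
Change = -5 − (-30) = 25.

25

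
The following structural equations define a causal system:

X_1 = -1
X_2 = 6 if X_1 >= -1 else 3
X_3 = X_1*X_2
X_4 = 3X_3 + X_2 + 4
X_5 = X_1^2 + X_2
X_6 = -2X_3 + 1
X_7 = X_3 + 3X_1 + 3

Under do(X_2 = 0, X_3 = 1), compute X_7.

1

Under do(X_2 = 0, X_3 = 1), each intervened variable's structural equation is replaced by its fixed value.
X_7 = X_3 + 3X_1 + 3  [with X_3=1, X_1=-1]  = 1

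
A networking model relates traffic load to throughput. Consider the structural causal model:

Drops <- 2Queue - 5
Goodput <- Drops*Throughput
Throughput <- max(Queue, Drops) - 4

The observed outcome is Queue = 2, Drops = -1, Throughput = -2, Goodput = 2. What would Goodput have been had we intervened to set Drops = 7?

Under do(Drops=7), the mechanism Drops <- 2Queue - 5 is discarded; Drops is fixed at 7.
Throughput = max(Queue, Drops) - 4  [with Queue=2, Drops=7]  = 3
Goodput = Drops*Throughput  [with Drops=7, Throughput=3]  = 21

21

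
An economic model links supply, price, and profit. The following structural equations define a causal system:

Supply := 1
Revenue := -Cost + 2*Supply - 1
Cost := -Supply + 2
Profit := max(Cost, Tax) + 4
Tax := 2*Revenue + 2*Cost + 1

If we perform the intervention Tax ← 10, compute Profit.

Intervening sets Tax = 10 and removes its equation (Tax := 2*Revenue + 2*Cost + 1).
Cost = -Supply + 2  [with Supply=1]  = 1
Profit = max(Cost, Tax) + 4  [with Cost=1, Tax=10]  = 14

14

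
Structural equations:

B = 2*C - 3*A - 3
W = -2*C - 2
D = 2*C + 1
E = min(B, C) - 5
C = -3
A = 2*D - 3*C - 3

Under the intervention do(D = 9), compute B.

-81

do(D=9) replaces the equation D = 2*C + 1 with the constant D = 9.
A = 2*D - 3*C - 3  [with D=9, C=-3]  = 24
B = 2*C - 3*A - 3  [with C=-3, A=24]  = -81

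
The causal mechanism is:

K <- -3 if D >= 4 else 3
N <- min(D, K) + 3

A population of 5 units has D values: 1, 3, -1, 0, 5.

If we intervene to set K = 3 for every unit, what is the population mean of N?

Under do(K=3), K's equation is replaced by K=3 for every unit. Per-unit N: 4, 6, 2, 3, 6. Mean = 4.2.

4.2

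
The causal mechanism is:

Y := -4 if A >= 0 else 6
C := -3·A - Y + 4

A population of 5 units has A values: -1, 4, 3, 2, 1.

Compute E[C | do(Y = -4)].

2.6

Under do(Y=-4), Y's equation is replaced by Y=-4 for every unit. Per-unit C: 11, -4, -1, 2, 5. Mean = 2.6.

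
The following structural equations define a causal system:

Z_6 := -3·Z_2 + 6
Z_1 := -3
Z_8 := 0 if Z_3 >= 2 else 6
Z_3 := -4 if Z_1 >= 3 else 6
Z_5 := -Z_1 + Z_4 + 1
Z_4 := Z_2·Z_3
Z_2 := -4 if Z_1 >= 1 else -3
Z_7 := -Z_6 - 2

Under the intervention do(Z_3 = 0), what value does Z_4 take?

0

The intervention breaks the incoming arrows to Z_3: Z_3 := -4 if Z_1 >= 3 else 6 no longer applies, and Z_3 = 0.
Z_2 = -4 if Z_1 >= 1 else -3  [with Z_1=-3]  = -3
Z_4 = Z_2·Z_3  [with Z_2=-3, Z_3=0]  = 0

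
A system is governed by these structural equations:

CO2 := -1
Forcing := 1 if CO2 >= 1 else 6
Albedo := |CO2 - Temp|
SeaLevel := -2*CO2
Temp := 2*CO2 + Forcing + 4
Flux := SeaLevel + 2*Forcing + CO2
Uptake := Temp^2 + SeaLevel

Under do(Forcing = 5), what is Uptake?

Under do(Forcing=5), the mechanism Forcing := 1 if CO2 >= 1 else 6 is discarded; Forcing is fixed at 5.
Temp = 2*CO2 + Forcing + 4  [with CO2=-1, Forcing=5]  = 7
SeaLevel = -2*CO2  [with CO2=-1]  = 2
Uptake = Temp^2 + SeaLevel  [with Temp=7, SeaLevel=2]  = 51

51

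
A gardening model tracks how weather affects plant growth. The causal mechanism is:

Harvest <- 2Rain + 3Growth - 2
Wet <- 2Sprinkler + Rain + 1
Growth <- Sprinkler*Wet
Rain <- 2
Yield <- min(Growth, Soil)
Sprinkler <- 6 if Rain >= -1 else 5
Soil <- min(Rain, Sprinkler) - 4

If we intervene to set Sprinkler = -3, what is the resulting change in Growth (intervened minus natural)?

do(Sprinkler=-3) replaces the equation Sprinkler <- 6 if Rain >= -1 else 5 with the constant Sprinkler = -3.
Wet = 2Sprinkler + Rain + 1  [with Sprinkler=-3, Rain=2]  = -3
Growth = Sprinkler*Wet  [with Sprinkler=-3, Wet=-3]  = 9
Without intervention: Sprinkler = 6 if Rain >= -1 else 5  [with Rain=2]  = 6; Wet = 2Sprinkler + Rain + 1  [with Sprinkler=6, Rain=2]  = 15; Growth = Sprinkler*Wet  [with Sprinkler=6, Wet=15]  = 90.
Change = 9 − 90 = -81.

-81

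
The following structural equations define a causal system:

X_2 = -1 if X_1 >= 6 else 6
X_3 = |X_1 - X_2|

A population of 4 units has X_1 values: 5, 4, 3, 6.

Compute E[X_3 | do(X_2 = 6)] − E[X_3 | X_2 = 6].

do(X_2=6) breaks X_2's dependence on X_1. With X_2=6 fixed, X_3 across the units is 1, 2, 3, 0, mean 1.5.
Conditioning on X_2=6 selects the 3 unit(s) with X_1 ∈ {5, 4, 3}. Their X_3 values: 1, 2, 3. Mean = 2.
Difference = 1.5 − 2 = -0.5.

-0.5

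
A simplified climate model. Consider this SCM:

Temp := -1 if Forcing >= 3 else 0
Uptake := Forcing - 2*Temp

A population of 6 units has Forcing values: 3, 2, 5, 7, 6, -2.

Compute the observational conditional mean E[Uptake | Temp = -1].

7.25

Observing Temp=-1 restricts to units where Temp's equation naturally yields -1: Forcing ∈ {3, 5, 7, 6}. In that subpopulation Uptake = 5, 7, 9, 8, mean 7.25.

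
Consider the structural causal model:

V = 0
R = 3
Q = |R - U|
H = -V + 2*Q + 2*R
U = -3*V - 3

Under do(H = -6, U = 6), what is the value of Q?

3

Under do(H = -6, U = 6), each intervened variable's structural equation is replaced by its fixed value.
Q = |R - U|  [with R=3, U=6]  = 3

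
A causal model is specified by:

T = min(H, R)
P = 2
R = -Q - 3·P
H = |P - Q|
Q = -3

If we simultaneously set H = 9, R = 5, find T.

5

Setting H = 9, R = 5 by intervention discards those variables' equations.
T = min(H, R)  [with H=9, R=5]  = 5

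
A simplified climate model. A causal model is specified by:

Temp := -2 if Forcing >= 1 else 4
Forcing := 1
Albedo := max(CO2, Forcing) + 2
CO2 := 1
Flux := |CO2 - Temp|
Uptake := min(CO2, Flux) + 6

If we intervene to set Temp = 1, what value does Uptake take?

6

The intervention breaks the incoming arrows to Temp: Temp := -2 if Forcing >= 1 else 4 no longer applies, and Temp = 1.
Flux = |CO2 - Temp|  [with CO2=1, Temp=1]  = 0
Uptake = min(CO2, Flux) + 6  [with CO2=1, Flux=0]  = 6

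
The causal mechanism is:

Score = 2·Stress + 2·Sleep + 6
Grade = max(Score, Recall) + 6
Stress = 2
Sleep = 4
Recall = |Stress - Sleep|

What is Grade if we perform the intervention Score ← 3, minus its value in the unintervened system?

do(Score=3) replaces the equation Score = 2·Stress + 2·Sleep + 6 with the constant Score = 3.
Recall = |Stress - Sleep|  [with Stress=2, Sleep=4]  = 2
Grade = max(Score, Recall) + 6  [with Score=3, Recall=2]  = 9
Without intervention: Score = 2·Stress + 2·Sleep + 6  [with Stress=2, Sleep=4]  = 18; Recall = |Stress - Sleep|  [with Stress=2, Sleep=4]  = 2; Grade = max(Score, Recall) + 6  [with Score=18, Recall=2]  = 24.
Change = 9 − 24 = -15.

-15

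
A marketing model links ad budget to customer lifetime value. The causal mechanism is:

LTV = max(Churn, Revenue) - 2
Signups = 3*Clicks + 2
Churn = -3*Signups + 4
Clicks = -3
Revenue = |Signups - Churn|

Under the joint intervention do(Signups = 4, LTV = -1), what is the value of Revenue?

12

The joint intervention fixes Signups = 4, LTV = -1, removing each variable's own equation.
Churn = -3*Signups + 4  [with Signups=4]  = -8
Revenue = |Signups - Churn|  [with Signups=4, Churn=-8]  = 12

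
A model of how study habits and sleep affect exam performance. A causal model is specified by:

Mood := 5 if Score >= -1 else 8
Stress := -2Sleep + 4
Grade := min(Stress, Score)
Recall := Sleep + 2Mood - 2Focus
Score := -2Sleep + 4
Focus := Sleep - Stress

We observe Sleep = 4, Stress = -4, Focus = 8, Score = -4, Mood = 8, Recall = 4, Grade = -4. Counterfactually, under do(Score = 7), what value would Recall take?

Under do(Score=7), the mechanism Score := -2Sleep + 4 is discarded; Score is fixed at 7.
Stress = -2Sleep + 4  [with Sleep=4]  = -4
Focus = Sleep - Stress  [with Sleep=4, Stress=-4]  = 8
Mood = 5 if Score >= -1 else 8  [with Score=7]  = 5
Recall = Sleep + 2Mood - 2Focus  [with Sleep=4, Mood=5, Focus=8]  = -2

-2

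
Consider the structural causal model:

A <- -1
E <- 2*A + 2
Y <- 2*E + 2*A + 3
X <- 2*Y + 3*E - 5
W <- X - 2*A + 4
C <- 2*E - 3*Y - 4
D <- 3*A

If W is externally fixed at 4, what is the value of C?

-7

The intervention breaks the incoming arrows to W: W <- X - 2*A + 4 no longer applies, and W = 4.
Since C is not a descendant of the intervened variable, it is unaffected.
E = 2*A + 2  [with A=-1]  = 0
Y = 2*E + 2*A + 3  [with E=0, A=-1]  = 1
C = 2*E - 3*Y - 4  [with E=0, Y=1]  = -7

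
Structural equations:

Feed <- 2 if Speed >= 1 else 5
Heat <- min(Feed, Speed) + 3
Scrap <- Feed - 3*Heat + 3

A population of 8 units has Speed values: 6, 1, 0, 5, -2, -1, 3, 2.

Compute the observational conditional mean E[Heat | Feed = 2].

4.8

Conditioning on Feed=2 selects the 5 unit(s) with Speed ∈ {6, 1, 5, 3, 2}. Their Heat values: 5, 4, 5, 5, 5. Mean = 4.8.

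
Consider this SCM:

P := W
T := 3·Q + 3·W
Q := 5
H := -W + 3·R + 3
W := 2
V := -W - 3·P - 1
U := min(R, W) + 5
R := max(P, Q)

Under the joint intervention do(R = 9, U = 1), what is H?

28

The joint intervention fixes R = 9, U = 1, removing each variable's own equation.
H = -W + 3·R + 3  [with W=2, R=9]  = 28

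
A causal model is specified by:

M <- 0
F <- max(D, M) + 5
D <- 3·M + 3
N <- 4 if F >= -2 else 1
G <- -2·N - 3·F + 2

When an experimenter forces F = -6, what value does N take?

1

The intervention breaks the incoming arrows to F: F <- max(D, M) + 5 no longer applies, and F = -6.
N = 4 if F >= -2 else 1  [with F=-6]  = 1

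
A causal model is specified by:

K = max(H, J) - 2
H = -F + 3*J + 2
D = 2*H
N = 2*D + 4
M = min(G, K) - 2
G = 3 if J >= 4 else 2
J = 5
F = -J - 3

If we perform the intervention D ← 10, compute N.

do(D=10) replaces the equation D = 2*H with the constant D = 10.
N = 2*D + 4  [with D=10]  = 24

24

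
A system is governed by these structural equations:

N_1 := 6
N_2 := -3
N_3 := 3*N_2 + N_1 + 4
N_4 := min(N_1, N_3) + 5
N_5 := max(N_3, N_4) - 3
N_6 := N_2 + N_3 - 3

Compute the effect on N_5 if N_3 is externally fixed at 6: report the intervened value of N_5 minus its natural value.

5

do(N_3=6) replaces the equation N_3 := 3*N_2 + N_1 + 4 with the constant N_3 = 6.
N_4 = min(N_1, N_3) + 5  [with N_1=6, N_3=6]  = 11
N_5 = max(N_3, N_4) - 3  [with N_3=6, N_4=11]  = 8
Without intervention: N_3 = 3*N_2 + N_1 + 4  [with N_2=-3, N_1=6]  = 1; N_4 = min(N_1, N_3) + 5  [with N_1=6, N_3=1]  = 6; N_5 = max(N_3, N_4) - 3  [with N_3=1, N_4=6]  = 3.
Change = 8 − 3 = 5.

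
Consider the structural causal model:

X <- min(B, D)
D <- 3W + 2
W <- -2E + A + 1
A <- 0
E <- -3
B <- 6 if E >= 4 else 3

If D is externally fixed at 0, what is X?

The intervention breaks the incoming arrows to D: D <- 3W + 2 no longer applies, and D = 0.
B = 6 if E >= 4 else 3  [with E=-3]  = 3
X = min(B, D)  [with B=3, D=0]  = 0

0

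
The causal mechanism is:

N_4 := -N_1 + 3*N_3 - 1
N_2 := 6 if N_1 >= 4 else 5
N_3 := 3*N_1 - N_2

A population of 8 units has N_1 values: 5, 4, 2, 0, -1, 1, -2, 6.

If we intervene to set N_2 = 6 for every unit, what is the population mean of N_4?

Every unit gets N_2=6 under the intervention. N_4 values become 21, 13, -3, -19, -27, -11, -35, 29; E[N_4|do(N_2=6)] = -4.

-4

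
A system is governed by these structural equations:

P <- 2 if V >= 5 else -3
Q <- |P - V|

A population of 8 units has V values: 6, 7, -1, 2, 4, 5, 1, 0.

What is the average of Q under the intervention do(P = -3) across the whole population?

Under do(P=-3), P's equation is replaced by P=-3 for every unit. Per-unit Q: 9, 10, 2, 5, 7, 8, 4, 3. Mean = 6.

6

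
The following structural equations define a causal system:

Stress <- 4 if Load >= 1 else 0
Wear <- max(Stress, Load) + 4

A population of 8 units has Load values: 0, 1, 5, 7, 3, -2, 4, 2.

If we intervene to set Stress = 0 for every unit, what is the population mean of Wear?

6.75

Every unit gets Stress=0 under the intervention. Wear values become 4, 5, 9, 11, 7, 4, 8, 6; E[Wear|do(Stress=0)] = 6.75.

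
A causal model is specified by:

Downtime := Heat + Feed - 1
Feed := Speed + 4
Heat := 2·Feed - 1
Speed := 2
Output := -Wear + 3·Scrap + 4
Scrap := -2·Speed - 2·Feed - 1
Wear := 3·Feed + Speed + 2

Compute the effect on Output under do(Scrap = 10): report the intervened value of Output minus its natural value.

The intervention breaks the incoming arrows to Scrap: Scrap := -2·Speed - 2·Feed - 1 no longer applies, and Scrap = 10.
Feed = Speed + 4  [with Speed=2]  = 6
Wear = 3·Feed + Speed + 2  [with Feed=6, Speed=2]  = 22
Output = -Wear + 3·Scrap + 4  [with Wear=22, Scrap=10]  = 12
Without intervention: Feed = Speed + 4  [with Speed=2]  = 6; Wear = 3·Feed + Speed + 2  [with Feed=6, Speed=2]  = 22; Scrap = -2·Speed - 2·Feed - 1  [with Speed=2, Feed=6]  = -17; Output = -Wear + 3·Scrap + 4  [with Wear=22, Scrap=-17]  = -69.
Change = 12 − (-69) = 81.

81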